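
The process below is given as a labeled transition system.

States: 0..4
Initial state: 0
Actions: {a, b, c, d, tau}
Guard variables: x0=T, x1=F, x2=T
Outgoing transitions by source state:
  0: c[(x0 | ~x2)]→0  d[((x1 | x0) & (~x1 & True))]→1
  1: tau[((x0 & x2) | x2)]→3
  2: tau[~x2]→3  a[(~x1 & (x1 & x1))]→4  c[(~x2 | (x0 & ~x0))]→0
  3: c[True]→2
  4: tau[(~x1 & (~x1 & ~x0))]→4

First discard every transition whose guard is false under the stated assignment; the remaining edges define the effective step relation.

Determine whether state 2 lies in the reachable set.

Guard filter leaves 4 enabled edge(s).
Layer 0: {0}
Layer 1: {1}  now seen {0,1}
Layer 2: {3}  now seen {0,1,3}
Layer 3: {2}  now seen {0,1,2,3}
Reachable = {0,1,2,3}
witness 2: d·tau·c

Answer: REACHABLE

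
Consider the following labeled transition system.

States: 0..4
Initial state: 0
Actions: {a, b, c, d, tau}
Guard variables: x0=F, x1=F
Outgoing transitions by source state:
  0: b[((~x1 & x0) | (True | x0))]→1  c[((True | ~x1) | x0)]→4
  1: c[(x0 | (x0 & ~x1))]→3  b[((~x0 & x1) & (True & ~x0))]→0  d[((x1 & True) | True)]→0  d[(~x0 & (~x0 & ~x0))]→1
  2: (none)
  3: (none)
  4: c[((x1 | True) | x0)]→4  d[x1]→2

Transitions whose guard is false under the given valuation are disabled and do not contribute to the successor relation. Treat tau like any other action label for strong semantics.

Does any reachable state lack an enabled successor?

R = {0,1,4}
  0: b→1  c→4  [deg 2]
  1: d→0  d→1  [deg 2]
  4: c→4  [deg 1]

Answer: DEADLOCK-FREE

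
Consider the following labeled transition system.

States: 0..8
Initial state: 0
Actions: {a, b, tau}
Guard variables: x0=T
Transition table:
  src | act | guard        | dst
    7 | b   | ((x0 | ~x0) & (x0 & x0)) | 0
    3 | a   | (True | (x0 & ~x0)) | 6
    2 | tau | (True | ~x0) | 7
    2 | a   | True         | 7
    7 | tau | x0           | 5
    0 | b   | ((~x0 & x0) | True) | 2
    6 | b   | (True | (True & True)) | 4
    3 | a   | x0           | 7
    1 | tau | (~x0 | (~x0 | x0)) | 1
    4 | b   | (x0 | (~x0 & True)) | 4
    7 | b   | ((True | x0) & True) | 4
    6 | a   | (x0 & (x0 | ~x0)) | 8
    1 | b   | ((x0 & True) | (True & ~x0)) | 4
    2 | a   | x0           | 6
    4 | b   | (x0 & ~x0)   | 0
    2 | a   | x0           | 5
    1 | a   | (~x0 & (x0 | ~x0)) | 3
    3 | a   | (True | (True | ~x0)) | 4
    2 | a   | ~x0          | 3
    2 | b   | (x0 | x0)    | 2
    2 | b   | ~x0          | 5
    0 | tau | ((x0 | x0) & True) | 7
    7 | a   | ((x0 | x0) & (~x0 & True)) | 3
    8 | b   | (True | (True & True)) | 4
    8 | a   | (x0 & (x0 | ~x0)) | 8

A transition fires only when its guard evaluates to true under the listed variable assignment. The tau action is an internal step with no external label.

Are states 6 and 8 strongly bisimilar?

Refine partition for ~:
  π0 = {{0,1,2,3,4,5,6,7,8}}
  π1 = {{0,1,7},{2},{3},{4},{5},{6,8}}
  π2 = {{0},{1},{2},{3},{4},{5},{6,8},{7}}
Fixed point at round 3; 8 class(es).
class of 6: {6,8}; class of 8: {6,8}

Answer: BISIMILAR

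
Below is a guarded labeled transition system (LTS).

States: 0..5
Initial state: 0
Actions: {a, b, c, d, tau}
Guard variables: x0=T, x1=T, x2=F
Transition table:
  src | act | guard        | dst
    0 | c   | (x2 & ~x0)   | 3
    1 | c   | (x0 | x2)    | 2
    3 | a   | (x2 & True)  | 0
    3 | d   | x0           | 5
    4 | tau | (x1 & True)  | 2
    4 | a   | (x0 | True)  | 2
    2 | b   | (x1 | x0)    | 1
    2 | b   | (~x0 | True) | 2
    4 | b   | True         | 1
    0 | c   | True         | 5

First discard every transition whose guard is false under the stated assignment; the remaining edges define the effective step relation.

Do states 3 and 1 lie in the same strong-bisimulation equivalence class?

Refine partition for ~:
  round 0: {{0,1,2,3,4,5}}
  round 1: {{0,1},{2},{3},{4},{5}}
  round 2: {{0},{1},{2},{3},{4},{5}}
stable after 3 split(s): 6 block(s)
3∈{3}, 1∈{1}

Answer: NOT BISIMILAR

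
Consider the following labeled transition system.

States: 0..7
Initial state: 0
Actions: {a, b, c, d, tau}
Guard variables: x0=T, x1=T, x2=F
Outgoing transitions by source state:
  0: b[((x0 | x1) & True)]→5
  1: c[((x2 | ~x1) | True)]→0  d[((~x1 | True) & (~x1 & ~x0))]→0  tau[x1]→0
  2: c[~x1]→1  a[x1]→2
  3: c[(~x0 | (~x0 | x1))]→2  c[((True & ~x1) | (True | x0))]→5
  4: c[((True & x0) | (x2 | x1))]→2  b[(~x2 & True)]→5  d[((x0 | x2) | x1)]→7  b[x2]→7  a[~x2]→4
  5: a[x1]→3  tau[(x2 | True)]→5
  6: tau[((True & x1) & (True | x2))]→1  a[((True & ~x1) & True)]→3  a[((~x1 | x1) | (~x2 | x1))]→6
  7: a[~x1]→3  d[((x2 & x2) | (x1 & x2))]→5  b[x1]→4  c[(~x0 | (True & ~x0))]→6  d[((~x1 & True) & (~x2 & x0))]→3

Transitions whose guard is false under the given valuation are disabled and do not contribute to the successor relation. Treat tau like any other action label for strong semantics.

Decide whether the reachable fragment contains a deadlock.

Reach set: {0,2,3,5}
  0: b→5  [deg 1]
  2: a→2  [deg 1]
  3: c→2  c→5  [deg 2]
  5: a→3  tau→5  [deg 2]

Answer: DEADLOCK-FREE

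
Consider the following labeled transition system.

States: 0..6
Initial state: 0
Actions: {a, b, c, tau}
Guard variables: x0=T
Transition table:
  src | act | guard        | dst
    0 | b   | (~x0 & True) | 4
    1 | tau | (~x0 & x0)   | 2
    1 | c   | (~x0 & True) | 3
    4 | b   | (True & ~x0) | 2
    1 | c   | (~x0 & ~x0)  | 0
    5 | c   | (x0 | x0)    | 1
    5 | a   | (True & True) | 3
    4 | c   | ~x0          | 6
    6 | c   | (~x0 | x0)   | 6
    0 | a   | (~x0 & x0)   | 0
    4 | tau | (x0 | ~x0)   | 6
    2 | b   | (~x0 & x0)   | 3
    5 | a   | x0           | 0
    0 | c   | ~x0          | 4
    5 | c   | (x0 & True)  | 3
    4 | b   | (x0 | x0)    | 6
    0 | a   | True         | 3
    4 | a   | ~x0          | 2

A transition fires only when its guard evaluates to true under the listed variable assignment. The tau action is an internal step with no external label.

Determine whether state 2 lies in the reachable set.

Answer: UNREACHABLE

Trace:
After dropping false guards: 8 live edges.
Layer 0: {0}
Layer 1: {3}  total {0,3}
Reachable = {0,3}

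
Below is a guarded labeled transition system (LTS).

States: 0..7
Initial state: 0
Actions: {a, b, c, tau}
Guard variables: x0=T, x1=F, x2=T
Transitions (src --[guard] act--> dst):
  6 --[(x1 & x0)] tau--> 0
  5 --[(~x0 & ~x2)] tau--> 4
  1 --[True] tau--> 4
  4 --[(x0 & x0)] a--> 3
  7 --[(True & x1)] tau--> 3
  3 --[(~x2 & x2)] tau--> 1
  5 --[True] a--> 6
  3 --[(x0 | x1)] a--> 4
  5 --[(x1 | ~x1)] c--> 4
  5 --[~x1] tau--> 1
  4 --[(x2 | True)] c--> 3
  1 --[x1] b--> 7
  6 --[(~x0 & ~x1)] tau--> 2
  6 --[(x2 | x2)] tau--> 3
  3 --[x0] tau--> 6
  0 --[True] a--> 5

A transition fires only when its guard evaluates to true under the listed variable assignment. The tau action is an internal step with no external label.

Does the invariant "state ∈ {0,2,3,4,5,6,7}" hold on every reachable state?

Inv-set: {0,2,3,4,5,6,7}
Reachable = {0,1,3,4,5,6}
  0: ok
  1: VIOLATES
  3: ok
  4: ok
  5: ok
  6: ok
counterexample path to 1: a·tau

Answer: INVARIANT VIOLATED at state 1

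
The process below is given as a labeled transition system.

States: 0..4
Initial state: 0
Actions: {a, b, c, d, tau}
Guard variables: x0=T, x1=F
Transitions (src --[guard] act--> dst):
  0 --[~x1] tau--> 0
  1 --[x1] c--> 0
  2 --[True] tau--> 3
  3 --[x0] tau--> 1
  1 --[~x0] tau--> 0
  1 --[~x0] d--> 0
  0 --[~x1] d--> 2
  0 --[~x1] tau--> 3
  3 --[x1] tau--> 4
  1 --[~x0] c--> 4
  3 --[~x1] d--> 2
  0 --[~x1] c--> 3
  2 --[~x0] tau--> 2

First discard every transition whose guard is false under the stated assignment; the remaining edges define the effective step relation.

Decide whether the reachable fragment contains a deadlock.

R = {0,1,2,3}
  0: c→3  d→2  tau→0  tau→3  [4 out]
  1: ∅  [no exit]
  2: tau→3  [1 out]
  3: d→2  tau→1  [2 out]
Path to 1: tau·tau

Answer: DEADLOCK at state 1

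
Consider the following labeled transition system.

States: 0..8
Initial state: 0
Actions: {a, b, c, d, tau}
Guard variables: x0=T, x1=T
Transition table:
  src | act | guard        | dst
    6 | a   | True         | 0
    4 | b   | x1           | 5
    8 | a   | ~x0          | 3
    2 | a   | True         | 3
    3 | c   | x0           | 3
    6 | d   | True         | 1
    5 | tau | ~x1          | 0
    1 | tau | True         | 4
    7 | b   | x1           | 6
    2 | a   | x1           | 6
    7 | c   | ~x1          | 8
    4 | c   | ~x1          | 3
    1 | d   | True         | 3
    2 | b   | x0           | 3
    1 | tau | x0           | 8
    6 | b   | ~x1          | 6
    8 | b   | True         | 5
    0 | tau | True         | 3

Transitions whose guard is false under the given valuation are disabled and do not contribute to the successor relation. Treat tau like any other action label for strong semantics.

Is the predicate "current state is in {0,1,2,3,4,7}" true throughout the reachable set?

Answer: INVARIANT HOLDS

Analysis:
Safe = {0,1,2,3,4,7}
Reachable = {0,3}
  0: safe
  3: safe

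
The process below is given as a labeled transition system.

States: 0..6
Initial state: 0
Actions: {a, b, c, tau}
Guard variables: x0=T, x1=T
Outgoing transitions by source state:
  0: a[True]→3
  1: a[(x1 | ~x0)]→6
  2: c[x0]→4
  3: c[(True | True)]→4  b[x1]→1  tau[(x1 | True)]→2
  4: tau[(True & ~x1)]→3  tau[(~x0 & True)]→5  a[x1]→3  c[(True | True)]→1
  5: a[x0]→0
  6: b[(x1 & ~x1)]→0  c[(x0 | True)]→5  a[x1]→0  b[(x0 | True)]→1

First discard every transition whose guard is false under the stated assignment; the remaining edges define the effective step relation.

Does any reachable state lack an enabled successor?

Answer: DEADLOCK-FREE

Analysis:
R = {0,1,2,3,4,5,6}
  0: a→3  [1 exit(s)]
  1: a→6  [1 exit(s)]
  2: c→4  [1 exit(s)]
  3: b→1  c→4  tau→2  [3 exit(s)]
  4: a→3  c→1  [2 exit(s)]
  5: a→0  [1 exit(s)]
  6: a→0  b→1  c→5  [3 exit(s)]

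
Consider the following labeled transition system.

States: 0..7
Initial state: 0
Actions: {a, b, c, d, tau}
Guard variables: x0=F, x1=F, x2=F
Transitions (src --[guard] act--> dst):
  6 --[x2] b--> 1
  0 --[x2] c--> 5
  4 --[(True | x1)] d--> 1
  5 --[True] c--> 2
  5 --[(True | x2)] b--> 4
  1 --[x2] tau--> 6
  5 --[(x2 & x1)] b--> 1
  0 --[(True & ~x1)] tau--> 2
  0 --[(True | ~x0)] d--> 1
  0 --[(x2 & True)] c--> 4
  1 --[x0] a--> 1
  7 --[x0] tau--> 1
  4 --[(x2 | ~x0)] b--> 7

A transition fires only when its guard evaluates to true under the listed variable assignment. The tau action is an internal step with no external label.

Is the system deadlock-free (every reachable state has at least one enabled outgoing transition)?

Answer: DEADLOCK at state 1

Working:
Reachable = {0,1,2}
  0: d→1  tau→2  [2 out]
  1: ∅  [STUCK]
  2: ∅  [STUCK]
trace reaching 1: d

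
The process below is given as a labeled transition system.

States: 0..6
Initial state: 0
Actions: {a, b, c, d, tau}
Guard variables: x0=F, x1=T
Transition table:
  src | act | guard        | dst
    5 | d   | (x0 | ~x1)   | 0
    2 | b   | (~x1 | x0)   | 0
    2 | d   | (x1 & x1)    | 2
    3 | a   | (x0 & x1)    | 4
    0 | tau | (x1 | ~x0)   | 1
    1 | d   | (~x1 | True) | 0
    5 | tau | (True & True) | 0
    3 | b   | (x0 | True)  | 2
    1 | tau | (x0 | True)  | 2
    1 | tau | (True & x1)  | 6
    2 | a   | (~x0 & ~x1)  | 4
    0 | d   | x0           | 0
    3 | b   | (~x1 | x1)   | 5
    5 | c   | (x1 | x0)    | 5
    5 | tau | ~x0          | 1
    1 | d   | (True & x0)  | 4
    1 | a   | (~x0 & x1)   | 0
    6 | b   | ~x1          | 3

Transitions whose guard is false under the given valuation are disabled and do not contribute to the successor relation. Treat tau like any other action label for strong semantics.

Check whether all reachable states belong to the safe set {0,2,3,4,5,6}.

Safe = {0,2,3,4,5,6}
Reach set: {0,1,2,6}
  0: ok
  1: VIOLATES
  2: ok
  6: ok
witness against invariant: tau → 1

Answer: INVARIANT VIOLATED at state 1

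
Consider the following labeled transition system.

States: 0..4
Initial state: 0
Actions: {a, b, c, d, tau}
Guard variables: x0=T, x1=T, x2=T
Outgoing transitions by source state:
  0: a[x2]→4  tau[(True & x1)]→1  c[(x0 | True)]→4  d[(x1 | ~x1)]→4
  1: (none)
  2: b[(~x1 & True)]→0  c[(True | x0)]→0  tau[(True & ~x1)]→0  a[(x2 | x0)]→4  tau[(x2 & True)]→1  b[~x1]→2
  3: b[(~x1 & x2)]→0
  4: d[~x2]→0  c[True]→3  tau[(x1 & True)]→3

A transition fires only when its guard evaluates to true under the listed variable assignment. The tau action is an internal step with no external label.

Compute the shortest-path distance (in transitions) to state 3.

Breadth-first toward 3:
  Layer 0: {0}
  Layer 1: {1,4}
  Layer 2: {3}
depth(3)=2, e.g. a·c

Answer: 2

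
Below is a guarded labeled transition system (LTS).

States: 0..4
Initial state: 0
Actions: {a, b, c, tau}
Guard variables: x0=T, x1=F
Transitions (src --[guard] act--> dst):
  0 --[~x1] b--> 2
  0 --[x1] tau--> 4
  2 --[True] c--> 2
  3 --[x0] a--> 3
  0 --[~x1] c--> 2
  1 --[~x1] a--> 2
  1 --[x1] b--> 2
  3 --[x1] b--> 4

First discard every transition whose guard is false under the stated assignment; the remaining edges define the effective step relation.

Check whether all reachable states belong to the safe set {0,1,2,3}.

Safe = {0,1,2,3}
R = {0,2}
  0: ✓
  2: ✓

Answer: INVARIANT HOLDS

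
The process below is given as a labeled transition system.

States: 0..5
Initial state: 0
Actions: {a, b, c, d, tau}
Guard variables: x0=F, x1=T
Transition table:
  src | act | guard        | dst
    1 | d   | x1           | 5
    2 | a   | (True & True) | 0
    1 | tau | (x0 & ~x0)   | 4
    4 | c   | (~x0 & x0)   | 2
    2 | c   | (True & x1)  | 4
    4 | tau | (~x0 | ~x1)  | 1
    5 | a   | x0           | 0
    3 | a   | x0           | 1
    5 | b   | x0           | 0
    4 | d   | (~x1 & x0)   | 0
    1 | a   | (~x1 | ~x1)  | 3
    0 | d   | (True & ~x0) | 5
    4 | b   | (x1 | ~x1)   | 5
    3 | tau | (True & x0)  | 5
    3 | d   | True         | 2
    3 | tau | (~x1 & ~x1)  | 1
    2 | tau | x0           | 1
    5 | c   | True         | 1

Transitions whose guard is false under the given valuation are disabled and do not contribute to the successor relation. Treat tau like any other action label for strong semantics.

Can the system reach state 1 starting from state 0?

Answer: REACHABLE

Working:
After dropping false guards: 8 live edges.
Layer 0: {0}
Layer 1: {5}  total {0,5}
Layer 2: {1}  total {0,1,5}
Reach set: {0,1,5}
witness 1: d·c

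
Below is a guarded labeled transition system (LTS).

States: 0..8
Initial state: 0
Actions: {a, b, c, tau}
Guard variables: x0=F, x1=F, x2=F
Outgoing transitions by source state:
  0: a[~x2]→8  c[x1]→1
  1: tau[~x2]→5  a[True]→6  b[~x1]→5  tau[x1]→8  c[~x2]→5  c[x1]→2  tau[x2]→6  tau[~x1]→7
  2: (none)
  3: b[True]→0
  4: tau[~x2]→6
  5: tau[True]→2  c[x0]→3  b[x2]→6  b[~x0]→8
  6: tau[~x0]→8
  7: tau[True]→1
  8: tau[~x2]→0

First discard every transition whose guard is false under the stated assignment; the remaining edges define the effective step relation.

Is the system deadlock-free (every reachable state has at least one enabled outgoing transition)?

Answer: DEADLOCK-FREE

Working:
Reach set: {0,8}
  0: a→8  [deg 1]
  8: tau→0  [deg 1]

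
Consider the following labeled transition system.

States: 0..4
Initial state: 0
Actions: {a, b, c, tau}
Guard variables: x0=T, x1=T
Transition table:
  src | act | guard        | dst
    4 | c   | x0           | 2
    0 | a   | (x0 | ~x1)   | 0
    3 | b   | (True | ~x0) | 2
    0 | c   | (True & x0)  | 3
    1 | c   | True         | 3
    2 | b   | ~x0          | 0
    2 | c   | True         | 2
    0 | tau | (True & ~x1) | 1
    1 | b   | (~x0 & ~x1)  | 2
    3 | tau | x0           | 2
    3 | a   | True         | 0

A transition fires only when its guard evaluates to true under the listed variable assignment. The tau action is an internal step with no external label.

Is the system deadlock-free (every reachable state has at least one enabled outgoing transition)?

R = {0,2,3}
  0: a→0  c→3  [deg 2]
  2: c→2  [deg 1]
  3: a→0  b→2  tau→2  [deg 3]

Answer: DEADLOCK-FREE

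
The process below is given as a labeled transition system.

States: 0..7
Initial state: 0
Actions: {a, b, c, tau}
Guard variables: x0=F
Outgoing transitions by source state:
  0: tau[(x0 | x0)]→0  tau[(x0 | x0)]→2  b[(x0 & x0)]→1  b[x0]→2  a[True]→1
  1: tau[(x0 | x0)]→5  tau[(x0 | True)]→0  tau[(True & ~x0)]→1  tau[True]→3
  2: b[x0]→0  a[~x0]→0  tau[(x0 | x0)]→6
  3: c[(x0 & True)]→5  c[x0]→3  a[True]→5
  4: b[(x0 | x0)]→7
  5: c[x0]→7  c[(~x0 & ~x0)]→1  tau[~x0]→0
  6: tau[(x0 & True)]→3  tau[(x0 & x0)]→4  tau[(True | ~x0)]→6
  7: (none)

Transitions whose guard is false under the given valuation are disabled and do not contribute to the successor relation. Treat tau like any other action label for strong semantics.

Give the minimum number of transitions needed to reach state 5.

Layered search for 5:
  Layer 0: {0}
  Layer 1: {1}
  Layer 2: {3}
  Layer 3: {5}
first hit 5 at d=3 via a·tau·a

Answer: 3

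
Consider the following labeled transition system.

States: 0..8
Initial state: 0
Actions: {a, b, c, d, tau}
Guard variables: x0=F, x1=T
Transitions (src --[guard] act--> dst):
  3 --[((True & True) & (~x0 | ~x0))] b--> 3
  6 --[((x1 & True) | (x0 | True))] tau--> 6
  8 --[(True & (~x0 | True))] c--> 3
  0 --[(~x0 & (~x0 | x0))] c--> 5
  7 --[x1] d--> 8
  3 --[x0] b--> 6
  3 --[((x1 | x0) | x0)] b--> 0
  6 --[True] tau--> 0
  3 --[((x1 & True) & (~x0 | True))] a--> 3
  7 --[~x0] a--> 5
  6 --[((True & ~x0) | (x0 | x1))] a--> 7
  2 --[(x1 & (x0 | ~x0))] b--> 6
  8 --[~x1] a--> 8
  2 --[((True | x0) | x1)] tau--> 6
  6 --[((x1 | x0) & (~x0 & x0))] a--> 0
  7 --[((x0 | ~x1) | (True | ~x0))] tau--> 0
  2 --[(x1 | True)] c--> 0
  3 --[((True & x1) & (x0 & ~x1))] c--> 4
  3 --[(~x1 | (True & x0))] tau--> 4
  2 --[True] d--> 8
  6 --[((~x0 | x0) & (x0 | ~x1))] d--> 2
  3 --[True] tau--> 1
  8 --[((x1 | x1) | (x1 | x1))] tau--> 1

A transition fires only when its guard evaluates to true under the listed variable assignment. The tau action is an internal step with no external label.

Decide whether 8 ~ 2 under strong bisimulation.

Answer: NOT BISIMILAR

Trace:
Refine partition for ~:
  P[0] = {{0,1,2,3,4,5,6,7,8}}
  P[1] = {{0},{1,4,5},{2},{3},{6},{7},{8}}
Fixed point at round 2; 7 class(es).
8∈{8}, 2∈{2}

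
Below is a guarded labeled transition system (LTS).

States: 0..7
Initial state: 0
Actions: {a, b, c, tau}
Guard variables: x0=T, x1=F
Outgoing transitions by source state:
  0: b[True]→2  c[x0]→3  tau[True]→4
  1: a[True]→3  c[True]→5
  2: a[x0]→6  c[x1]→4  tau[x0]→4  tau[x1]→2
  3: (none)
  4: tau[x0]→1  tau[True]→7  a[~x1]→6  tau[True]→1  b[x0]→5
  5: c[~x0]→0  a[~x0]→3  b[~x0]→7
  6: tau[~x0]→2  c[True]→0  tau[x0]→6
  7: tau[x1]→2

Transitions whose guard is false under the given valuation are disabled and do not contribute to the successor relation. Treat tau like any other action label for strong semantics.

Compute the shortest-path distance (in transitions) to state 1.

Breadth-first toward 1:
  depth 0: {0}
  depth 1: {2,3,4}
  depth 2: {1,5,6,7}
1 enters at depth 2; path tau·tau

Answer: 2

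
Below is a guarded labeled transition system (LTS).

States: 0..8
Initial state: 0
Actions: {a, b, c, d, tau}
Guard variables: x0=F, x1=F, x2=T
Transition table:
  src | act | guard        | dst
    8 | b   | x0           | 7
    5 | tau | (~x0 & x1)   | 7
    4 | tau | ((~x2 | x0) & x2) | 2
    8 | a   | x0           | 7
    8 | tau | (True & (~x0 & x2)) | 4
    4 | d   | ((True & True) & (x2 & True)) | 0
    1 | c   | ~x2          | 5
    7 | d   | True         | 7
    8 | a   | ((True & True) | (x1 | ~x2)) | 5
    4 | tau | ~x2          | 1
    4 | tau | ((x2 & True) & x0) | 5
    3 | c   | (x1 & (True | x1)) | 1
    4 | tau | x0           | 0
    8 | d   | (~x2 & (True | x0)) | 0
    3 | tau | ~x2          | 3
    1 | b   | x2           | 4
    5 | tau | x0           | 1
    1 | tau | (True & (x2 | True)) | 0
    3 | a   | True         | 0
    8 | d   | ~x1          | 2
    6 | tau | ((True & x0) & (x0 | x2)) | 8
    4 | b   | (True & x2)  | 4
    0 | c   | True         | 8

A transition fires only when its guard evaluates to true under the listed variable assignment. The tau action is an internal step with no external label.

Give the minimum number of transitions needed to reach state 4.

Answer: 2

Analysis:
BFS to 4:
  depth 0: {0}
  depth 1: {8}
  depth 2: {2,4,5}
first hit 4 at d=2 via c·tau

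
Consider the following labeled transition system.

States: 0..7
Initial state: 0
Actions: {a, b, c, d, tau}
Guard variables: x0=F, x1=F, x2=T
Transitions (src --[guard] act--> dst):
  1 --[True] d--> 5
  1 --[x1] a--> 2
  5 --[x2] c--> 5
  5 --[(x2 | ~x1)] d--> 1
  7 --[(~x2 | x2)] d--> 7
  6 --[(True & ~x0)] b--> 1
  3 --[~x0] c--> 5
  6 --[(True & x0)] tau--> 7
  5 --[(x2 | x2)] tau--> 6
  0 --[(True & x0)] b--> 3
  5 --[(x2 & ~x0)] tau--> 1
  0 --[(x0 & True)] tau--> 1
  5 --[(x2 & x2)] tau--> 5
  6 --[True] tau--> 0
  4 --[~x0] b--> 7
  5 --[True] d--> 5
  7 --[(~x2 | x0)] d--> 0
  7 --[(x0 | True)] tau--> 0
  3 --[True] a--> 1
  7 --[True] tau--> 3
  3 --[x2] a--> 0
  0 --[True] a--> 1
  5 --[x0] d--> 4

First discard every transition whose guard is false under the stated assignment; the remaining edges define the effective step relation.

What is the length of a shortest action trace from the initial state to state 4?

Answer: UNREACHABLE

Analysis:
BFS to 4:
  L0 = {0}
  L1 = {1}
  L2 = {5}
  L3 = {6}
4 never appears.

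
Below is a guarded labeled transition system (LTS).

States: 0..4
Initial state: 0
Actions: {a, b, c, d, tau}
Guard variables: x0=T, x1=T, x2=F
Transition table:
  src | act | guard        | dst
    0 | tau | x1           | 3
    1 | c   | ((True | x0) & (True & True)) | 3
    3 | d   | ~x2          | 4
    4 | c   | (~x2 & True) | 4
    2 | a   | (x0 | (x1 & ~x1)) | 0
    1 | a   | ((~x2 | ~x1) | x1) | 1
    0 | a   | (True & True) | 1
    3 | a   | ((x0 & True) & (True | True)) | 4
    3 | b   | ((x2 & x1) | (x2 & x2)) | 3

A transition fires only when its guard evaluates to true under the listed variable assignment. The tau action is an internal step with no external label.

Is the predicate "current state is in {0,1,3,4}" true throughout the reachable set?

Safe = {0,1,3,4}
R = {0,1,3,4}
  0: safe
  1: safe
  3: safe
  4: safe

Answer: INVARIANT HOLDS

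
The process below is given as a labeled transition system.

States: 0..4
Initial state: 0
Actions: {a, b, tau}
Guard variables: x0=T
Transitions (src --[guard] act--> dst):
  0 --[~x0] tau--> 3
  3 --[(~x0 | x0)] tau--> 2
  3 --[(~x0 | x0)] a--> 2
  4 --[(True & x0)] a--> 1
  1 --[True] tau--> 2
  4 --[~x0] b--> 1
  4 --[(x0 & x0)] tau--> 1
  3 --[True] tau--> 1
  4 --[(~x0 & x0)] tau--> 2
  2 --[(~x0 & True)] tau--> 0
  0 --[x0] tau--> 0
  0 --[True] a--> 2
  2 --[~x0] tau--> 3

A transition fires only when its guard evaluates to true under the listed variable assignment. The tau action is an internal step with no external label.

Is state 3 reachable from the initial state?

Answer: UNREACHABLE

Working:
8 transition(s) survive guard evaluation.
depth 0: {0}
depth 1: {2}  cumulative {0,2}
Reach set: {0,2}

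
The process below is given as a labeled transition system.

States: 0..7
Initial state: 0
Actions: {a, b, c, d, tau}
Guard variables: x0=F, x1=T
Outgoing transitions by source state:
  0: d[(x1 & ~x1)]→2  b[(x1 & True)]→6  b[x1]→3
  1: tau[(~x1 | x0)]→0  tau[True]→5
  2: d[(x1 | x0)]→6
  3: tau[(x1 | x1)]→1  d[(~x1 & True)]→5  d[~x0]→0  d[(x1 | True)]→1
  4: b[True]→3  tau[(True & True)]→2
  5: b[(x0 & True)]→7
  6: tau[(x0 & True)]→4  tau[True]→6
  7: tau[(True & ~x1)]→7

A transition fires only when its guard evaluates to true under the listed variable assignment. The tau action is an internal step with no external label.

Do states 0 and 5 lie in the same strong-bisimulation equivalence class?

Refine partition for ~:
  round 0: {{0,1,2,3,4,5,6,7}}
  round 1: {{0},{1,6},{2},{3},{4},{5,7}}
  round 2: {{0},{1},{2},{3},{4},{5,7},{6}}
7 equivalence class(es) (converged in 3)
0∈{0}, 5∈{5,7}

Answer: NOT BISIMILAR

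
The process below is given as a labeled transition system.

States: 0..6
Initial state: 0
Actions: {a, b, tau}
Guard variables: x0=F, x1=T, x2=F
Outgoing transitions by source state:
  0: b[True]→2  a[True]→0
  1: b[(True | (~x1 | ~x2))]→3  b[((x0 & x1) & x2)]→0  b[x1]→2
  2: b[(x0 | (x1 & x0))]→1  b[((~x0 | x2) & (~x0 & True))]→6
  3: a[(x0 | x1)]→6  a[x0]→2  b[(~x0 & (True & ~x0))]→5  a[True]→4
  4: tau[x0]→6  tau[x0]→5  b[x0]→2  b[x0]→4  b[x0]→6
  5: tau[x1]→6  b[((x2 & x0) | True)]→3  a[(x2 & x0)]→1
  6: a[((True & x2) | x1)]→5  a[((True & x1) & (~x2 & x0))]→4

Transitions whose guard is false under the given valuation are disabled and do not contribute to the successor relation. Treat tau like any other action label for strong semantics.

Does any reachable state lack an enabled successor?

Answer: DEADLOCK at state 4

Analysis:
R = {0,2,3,4,5,6}
  0: a→0  b→2  [2 out]
  2: b→6  [1 out]
  3: a→4  a→6  b→5  [3 out]
  4: ∅  [deadlock]
  5: b→3  tau→6  [2 out]
  6: a→5  [1 out]
witness 4: b·b·a·b·a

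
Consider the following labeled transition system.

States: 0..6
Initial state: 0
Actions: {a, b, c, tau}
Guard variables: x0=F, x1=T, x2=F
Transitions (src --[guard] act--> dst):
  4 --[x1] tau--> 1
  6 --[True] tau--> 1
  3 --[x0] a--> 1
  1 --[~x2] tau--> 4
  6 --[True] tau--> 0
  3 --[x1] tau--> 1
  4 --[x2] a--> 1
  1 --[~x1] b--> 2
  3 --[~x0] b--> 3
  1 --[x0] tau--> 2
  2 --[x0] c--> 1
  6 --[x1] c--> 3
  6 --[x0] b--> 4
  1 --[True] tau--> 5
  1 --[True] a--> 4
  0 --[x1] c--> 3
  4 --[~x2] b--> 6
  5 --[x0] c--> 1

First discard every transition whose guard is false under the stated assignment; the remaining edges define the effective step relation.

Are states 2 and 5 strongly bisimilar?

Answer: BISIMILAR

Working:
Refine partition for ~:
  P[0] = {{0,1,2,3,4,5,6}}
  P[1] = {{0},{1},{2,5},{3,4},{6}}
  P[2] = {{0},{1},{2,5},{3},{4},{6}}
Fixed point at round 3; 6 class(es).
[2]={2,5}  [5]={2,5}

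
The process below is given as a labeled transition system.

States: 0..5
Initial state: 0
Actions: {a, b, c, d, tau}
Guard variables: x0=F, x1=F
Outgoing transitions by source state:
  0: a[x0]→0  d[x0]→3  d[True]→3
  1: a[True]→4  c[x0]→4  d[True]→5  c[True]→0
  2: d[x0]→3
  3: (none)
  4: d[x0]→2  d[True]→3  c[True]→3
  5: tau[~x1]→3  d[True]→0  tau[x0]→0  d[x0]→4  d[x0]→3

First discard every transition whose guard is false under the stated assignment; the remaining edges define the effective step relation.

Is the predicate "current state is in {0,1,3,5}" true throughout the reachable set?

Answer: INVARIANT HOLDS

Analysis:
Inv-set: {0,1,3,5}
R = {0,3}
  0: safe
  3: safe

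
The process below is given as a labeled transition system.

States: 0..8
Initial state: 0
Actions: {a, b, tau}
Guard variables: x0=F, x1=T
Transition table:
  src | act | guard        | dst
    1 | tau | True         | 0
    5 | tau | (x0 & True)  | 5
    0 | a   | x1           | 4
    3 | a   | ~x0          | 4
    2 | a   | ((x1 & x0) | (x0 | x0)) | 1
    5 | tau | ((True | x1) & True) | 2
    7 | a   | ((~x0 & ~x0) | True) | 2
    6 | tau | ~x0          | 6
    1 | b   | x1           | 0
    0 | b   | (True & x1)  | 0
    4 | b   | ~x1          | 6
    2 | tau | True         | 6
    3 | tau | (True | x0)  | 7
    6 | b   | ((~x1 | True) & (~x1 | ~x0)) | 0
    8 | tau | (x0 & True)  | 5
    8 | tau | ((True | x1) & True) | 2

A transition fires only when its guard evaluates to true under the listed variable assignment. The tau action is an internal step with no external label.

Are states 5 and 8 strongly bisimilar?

Answer: BISIMILAR

Working:
Refine partition for ~:
  P[0] = {{0,1,2,3,4,5,6,7,8}}
  P[1] = {{0},{1,6},{2,5,8},{3},{4},{7}}
  P[2] = {{0},{1},{2},{3},{4},{5,8},{6},{7}}
Fixed point at round 3; 8 class(es).
5∈{5,8}, 8∈{5,8}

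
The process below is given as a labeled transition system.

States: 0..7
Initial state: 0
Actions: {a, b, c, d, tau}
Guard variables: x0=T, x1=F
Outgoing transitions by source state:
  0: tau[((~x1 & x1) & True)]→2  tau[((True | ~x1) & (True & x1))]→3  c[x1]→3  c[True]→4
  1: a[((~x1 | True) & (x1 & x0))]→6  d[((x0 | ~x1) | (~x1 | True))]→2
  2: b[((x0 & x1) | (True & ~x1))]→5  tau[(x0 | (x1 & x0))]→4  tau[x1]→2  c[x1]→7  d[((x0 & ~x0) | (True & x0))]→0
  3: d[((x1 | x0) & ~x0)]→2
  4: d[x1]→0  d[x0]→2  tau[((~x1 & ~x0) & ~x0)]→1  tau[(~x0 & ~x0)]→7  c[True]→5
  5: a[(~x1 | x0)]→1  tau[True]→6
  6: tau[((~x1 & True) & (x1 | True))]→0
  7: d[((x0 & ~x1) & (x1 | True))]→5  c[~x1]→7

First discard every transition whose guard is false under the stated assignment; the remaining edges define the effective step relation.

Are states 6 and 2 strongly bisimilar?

Answer: NOT BISIMILAR

Analysis:
Refine partition for ~:
  round 0: {{0,1,2,3,4,5,6,7}}
  round 1: {{0},{1},{2},{3},{4,7},{5},{6}}
  round 2: {{0},{1},{2},{3},{4},{5},{6},{7}}
stable after 3 split(s): 8 block(s)
class of 6: {6}; class of 2: {2}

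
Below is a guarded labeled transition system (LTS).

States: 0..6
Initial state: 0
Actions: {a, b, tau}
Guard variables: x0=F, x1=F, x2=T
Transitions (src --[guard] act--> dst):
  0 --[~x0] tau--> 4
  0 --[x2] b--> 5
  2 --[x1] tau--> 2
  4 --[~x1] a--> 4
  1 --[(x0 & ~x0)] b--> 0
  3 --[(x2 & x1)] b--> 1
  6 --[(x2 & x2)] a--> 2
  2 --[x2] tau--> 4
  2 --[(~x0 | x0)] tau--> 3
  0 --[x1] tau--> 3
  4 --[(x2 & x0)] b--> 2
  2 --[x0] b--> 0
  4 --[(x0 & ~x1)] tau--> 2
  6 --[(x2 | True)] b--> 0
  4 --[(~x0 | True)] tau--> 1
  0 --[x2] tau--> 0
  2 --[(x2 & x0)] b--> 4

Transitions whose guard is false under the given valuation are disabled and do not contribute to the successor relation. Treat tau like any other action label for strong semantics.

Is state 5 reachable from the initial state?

Answer: REACHABLE

Analysis:
9 transition(s) survive guard evaluation.
Layer 0: {0}
Layer 1: {4,5}  cumulative {0,4,5}
Layer 2: {1}  cumulative {0,1,4,5}
Reach set: {0,1,4,5}
witness 5: b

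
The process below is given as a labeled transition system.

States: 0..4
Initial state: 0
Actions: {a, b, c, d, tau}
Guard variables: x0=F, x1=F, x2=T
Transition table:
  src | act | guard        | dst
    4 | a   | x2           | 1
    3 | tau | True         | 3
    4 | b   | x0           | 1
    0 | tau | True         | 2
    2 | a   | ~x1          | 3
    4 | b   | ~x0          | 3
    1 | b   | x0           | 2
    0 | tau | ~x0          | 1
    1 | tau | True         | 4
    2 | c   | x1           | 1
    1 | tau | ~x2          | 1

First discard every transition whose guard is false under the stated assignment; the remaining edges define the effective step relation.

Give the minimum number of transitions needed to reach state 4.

Layered search for 4:
  L0 = {0}
  L1 = {1,2}
  L2 = {3,4}
first hit 4 at d=2 via tau·tau

Answer: 2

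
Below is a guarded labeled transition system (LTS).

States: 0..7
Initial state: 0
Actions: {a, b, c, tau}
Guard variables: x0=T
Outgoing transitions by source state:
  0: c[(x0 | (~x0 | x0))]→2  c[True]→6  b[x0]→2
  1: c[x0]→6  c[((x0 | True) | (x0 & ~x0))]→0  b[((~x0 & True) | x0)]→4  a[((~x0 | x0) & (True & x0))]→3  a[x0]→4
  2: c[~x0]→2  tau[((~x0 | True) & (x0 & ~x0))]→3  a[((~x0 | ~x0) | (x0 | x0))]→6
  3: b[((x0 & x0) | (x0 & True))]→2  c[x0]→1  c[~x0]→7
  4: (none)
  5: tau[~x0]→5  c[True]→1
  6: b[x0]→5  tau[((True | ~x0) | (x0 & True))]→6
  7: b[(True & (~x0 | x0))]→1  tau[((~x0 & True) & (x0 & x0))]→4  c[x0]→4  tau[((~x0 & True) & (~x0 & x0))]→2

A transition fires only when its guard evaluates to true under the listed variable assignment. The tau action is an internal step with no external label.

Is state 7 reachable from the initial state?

Guard filter leaves 16 enabled edge(s).
depth 0: {0}
depth 1: {2,6}  total {0,2,6}
depth 2: {5}  total {0,2,5,6}
depth 3: {1}  total {0,1,2,5,6}
depth 4: {3,4}  total {0,1,2,3,4,5,6}
Reach set: {0,1,2,3,4,5,6}

Answer: UNREACHABLE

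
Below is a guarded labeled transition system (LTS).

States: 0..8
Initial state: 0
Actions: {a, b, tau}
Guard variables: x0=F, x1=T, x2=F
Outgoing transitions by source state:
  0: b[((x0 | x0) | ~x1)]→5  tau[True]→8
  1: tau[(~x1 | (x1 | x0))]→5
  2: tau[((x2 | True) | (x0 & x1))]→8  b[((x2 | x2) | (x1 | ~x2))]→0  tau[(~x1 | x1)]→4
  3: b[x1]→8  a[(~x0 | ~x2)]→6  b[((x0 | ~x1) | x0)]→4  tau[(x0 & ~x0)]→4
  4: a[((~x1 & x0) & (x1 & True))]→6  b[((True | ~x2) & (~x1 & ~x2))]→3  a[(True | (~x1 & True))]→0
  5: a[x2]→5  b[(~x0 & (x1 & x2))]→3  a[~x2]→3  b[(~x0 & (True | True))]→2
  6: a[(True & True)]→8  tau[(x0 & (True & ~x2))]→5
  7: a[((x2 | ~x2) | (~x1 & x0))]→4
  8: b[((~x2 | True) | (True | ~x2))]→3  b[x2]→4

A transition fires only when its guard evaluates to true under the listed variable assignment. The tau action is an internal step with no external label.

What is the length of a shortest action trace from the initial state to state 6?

Breadth-first toward 6:
  L0 = {0}
  L1 = {8}
  L2 = {3}
  L3 = {6}
6 enters at depth 3; path tau·b·a

Answer: 3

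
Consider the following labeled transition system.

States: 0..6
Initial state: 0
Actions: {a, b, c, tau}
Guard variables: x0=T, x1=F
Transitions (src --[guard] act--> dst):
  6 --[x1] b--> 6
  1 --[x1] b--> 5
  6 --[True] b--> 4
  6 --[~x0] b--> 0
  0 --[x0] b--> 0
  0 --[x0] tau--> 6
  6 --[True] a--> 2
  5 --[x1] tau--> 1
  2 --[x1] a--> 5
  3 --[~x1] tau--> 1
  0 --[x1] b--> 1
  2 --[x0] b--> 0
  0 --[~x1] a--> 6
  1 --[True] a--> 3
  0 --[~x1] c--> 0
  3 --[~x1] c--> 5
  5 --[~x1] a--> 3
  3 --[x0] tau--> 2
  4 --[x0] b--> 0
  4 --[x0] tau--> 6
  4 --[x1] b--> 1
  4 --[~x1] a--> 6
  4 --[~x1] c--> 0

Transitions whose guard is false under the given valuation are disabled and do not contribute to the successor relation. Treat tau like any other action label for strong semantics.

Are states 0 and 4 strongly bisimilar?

Refine partition for ~:
  round 0: {{0,1,2,3,4,5,6}}
  round 1: {{0,4},{1,5},{2},{3},{6}}
stable after 2 split(s): 5 block(s)
[0]={0,4}  [4]={0,4}

Answer: BISIMILAR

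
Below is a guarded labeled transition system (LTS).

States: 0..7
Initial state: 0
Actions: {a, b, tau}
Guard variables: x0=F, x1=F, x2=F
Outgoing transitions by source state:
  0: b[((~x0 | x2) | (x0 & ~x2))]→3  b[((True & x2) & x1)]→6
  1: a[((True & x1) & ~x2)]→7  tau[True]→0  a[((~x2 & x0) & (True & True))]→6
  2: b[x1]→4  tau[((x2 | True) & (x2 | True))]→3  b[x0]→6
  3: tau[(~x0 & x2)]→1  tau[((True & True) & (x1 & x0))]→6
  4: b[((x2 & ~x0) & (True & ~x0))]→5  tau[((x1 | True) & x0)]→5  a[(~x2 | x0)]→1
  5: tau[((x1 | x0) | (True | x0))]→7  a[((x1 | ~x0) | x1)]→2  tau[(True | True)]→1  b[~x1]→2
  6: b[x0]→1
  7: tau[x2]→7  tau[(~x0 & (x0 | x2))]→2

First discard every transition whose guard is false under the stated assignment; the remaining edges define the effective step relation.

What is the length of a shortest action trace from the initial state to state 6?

Layered search for 6:
  Layer 0: {0}
  Layer 1: {3}
6 never appears.

Answer: UNREACHABLE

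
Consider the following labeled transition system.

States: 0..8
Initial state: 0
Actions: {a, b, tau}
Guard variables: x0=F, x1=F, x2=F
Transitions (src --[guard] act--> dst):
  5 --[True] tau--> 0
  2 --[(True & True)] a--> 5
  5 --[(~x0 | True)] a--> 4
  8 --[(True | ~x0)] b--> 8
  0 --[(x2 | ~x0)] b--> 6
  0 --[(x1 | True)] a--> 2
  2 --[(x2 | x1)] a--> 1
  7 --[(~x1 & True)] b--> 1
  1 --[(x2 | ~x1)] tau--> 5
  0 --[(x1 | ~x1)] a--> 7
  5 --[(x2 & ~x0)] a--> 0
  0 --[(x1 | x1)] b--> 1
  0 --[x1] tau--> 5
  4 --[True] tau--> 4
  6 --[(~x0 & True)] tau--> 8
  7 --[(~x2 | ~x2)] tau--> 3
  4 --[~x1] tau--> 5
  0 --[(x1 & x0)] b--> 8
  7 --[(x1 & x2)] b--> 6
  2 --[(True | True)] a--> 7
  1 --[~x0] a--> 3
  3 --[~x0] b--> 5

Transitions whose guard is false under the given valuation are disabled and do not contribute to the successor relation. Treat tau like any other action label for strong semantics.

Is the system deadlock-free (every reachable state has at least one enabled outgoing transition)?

R = {0,1,2,3,4,5,6,7,8}
  0: a→2  a→7  b→6  [3 out]
  1: a→3  tau→5  [2 out]
  2: a→5  a→7  [2 out]
  3: b→5  [1 out]
  4: tau→4  tau→5  [2 out]
  5: a→4  tau→0  [2 out]
  6: tau→8  [1 out]
  7: b→1  tau→3  [2 out]
  8: b→8  [1 out]

Answer: DEADLOCK-FREE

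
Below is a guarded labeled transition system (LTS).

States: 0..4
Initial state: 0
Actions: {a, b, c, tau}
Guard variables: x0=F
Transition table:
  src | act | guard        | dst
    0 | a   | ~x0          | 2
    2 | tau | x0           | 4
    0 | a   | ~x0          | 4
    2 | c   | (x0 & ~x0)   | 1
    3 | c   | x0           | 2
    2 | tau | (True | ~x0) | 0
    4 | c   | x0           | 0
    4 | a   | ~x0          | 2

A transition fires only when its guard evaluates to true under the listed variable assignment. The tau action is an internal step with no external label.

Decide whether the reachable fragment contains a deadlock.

Reach set: {0,2,4}
  0: a→2  a→4  [deg 2]
  2: tau→0  [deg 1]
  4: a→2  [deg 1]

Answer: DEADLOCK-FREE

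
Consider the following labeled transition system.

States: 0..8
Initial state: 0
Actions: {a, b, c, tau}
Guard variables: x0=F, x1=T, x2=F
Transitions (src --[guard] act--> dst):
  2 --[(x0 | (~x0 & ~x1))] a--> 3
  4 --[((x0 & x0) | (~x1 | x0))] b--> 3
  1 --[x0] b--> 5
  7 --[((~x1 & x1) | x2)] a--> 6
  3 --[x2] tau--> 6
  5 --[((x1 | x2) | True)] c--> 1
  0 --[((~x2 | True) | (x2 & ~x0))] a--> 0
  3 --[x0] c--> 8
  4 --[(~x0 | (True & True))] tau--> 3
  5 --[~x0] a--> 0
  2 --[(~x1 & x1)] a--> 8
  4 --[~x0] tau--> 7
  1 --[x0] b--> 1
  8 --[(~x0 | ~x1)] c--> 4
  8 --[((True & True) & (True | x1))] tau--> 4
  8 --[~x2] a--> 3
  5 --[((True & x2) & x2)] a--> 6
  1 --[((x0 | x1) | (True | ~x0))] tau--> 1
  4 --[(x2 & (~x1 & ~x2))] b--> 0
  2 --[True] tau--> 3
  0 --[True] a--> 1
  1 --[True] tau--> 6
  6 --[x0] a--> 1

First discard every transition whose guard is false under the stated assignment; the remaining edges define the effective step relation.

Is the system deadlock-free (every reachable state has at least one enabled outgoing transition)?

Reachable = {0,1,6}
  0: a→0  a→1  [2 exit(s)]
  1: tau→1  tau→6  [2 exit(s)]
  6: ∅  [no exit]
witness 6: a·tau

Answer: DEADLOCK at state 6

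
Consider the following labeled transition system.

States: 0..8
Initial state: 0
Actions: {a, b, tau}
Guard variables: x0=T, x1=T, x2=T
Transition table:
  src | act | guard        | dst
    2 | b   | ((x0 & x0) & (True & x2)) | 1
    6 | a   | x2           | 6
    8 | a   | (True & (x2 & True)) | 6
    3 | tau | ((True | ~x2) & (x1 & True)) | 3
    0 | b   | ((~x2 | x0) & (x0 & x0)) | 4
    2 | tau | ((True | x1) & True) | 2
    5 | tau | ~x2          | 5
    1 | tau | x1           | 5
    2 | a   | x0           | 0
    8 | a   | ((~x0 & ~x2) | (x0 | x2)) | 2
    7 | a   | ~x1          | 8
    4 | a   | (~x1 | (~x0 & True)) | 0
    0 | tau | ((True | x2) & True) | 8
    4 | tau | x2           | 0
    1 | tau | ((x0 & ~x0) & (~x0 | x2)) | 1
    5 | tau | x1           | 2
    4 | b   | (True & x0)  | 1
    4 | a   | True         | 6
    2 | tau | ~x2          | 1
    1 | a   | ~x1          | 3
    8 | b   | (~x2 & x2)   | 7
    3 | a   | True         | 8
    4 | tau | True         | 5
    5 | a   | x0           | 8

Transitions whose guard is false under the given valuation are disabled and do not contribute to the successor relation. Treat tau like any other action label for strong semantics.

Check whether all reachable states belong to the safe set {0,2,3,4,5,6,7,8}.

Inv-set: {0,2,3,4,5,6,7,8}
Reachable = {0,1,2,4,5,6,8}
  0: ok
  1: VIOLATES
  2: ok
  4: ok
  5: ok
  6: ok
  8: ok
counterexample path to 1: b·b

Answer: INVARIANT VIOLATED at state 1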